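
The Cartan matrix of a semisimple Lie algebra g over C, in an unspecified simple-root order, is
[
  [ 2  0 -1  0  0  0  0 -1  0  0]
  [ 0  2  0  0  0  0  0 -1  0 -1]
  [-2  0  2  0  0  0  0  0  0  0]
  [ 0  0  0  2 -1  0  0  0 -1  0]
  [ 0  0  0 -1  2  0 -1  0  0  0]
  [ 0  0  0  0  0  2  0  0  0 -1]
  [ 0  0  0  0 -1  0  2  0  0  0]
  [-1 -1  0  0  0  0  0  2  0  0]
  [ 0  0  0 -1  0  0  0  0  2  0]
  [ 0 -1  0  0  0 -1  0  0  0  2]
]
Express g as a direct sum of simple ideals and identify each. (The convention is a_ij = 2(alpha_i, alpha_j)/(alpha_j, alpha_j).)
The diagram associated to this matrix has two connected components: the simple roots {alpha_4, alpha_5, alpha_7, alpha_9} form a chain of 4 nodes with single edges (A_4), and {alpha_1, alpha_2, alpha_3, alpha_6, alpha_8, alpha_10} form a chain of 6 nodes with a double edge at one end; the terminal node there is the unique long simple root (C_6). A semisimple Lie algebra decomposes uniquely as the direct sum of simple ideals, one per connected component of its Dynkin diagram, so g ≅ A_4 ⊕ C_6 (dimension 24 + 78 = 102).

type A_4 ⊕ type C_6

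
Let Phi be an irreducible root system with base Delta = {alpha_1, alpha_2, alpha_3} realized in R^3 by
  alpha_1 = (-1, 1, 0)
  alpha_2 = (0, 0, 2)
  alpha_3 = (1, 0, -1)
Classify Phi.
Compute the Cartan integers a_ij = 2(alpha_i, alpha_j)/(alpha_j, alpha_j); the resulting 3x3 Cartan matrix is
[[2, 0, -1], [0, 2, -2], [-1, -1, 2]].
The roots have two lengths (squared-length ratio 2:1); the short ones are alpha_{1,3}. The associated Dynkin diagram is a chain of 3 nodes with a double edge at one end; the terminal node there is the unique long simple root (C_3), so the type is C_3 (the algebra sp(6)).

C3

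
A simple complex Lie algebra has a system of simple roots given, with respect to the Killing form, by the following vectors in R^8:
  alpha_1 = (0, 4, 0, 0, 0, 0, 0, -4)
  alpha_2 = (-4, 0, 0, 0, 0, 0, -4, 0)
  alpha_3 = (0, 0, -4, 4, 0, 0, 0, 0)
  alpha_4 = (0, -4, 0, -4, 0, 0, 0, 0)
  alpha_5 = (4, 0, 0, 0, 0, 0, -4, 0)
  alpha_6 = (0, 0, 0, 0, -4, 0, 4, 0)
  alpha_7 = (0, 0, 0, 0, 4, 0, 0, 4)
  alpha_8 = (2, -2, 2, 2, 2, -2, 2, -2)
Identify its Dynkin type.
Compute the Cartan integers a_ij = 2(alpha_i, alpha_j)/(alpha_j, alpha_j); the resulting 8x8 Cartan matrix is
[[2, 0, 0, -1, 0, 0, -1, 0], [0, 2, 0, 0, 0, -1, 0, -1], [0, 0, 2, -1, 0, 0, 0, 0], [-1, 0, -1, 2, 0, 0, 0, 0], [0, 0, 0, 0, 2, -1, 0, 0], [0, -1, 0, 0, -1, 2, -1, 0], [-1, 0, 0, 0, 0, -1, 2, 0], [0, -1, 0, 0, 0, 0, 0, 2]].
All simple roots have the same length, so the diagram is simply laced. The associated Dynkin diagram is a chain of 7 nodes with one extra node attached to the third node from one end (E_8), so the type is E_8.

E_8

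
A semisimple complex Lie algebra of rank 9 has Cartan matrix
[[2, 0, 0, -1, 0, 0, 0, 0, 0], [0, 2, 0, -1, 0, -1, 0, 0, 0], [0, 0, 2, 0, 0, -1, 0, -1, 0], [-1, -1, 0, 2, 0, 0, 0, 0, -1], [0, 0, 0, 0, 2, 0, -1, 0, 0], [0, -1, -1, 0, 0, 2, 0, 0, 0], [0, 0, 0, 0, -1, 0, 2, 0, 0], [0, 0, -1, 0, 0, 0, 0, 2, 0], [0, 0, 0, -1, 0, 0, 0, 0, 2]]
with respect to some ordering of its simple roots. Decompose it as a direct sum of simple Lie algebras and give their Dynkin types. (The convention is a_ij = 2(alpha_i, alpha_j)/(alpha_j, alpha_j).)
A_2 (sl(3)) ⊕ D_7 (so(14))

The diagram associated to this matrix has two connected components: the simple roots {alpha_5, alpha_7} form a chain of 2 nodes with single edges (A_2), and {alpha_1, alpha_2, alpha_3, alpha_4, alpha_6, alpha_8, alpha_9} form a chain of 5 nodes with a fork of two nodes at one end (D_7). A semisimple Lie algebra decomposes uniquely as the direct sum of simple ideals, one per connected component of its Dynkin diagram, so g ≅ A_2 ⊕ D_7 (dimension 8 + 91 = 99).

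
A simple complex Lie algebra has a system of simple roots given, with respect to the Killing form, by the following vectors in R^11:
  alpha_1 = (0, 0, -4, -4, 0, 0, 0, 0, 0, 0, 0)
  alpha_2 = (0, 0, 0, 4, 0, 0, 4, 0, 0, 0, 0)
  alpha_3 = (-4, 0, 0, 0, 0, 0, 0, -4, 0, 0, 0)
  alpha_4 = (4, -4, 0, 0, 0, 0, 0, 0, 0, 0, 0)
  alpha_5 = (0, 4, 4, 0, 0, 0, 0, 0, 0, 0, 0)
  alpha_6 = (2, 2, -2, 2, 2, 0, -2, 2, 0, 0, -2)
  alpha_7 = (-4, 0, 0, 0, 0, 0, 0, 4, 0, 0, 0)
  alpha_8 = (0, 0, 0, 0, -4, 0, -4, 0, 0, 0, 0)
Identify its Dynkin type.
Compute the Cartan integers a_ij = 2(alpha_i, alpha_j)/(alpha_j, alpha_j); the resulting 8x8 Cartan matrix is
[[2, -1, 0, 0, -1, 0, 0, 0], [-1, 2, 0, 0, 0, 0, 0, -1], [0, 0, 2, -1, 0, -1, 0, 0], [0, 0, -1, 2, -1, 0, -1, 0], [-1, 0, 0, -1, 2, 0, 0, 0], [0, 0, -1, 0, 0, 2, 0, 0], [0, 0, 0, -1, 0, 0, 2, 0], [0, -1, 0, 0, 0, 0, 0, 2]].
All simple roots have the same length, so the diagram is simply laced. The associated Dynkin diagram is a chain of 7 nodes with one extra node attached to the third node from one end (E_8), so the type is E_8.

E_8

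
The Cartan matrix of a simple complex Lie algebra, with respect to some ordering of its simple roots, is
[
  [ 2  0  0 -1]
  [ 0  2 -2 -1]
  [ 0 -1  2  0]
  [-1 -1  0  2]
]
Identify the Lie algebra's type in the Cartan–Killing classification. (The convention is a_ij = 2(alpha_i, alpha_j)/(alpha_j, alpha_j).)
B4

The matrix has rank 4 with 2's on the diagonal. Reading the off-diagonal entries as Dynkin edges (a single edge where a_ij = a_ji = -1; a double or triple edge where a_ij * a_ji = 2 or 3), the diagram is a chain of 4 nodes with a double edge at one end; the terminal node there is the unique short simple root (B_4). One simple-root ordering that puts it in standard form is (alpha_1, alpha_4, alpha_2, alpha_3). So the algebra is type B_4, i.e. so(9).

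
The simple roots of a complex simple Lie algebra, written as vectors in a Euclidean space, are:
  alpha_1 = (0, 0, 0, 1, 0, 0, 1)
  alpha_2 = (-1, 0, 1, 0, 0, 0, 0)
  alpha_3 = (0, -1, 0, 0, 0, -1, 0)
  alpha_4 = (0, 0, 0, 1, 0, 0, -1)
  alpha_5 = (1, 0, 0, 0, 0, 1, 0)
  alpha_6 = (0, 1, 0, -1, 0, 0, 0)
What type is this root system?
Compute the Cartan integers a_ij = 2(alpha_i, alpha_j)/(alpha_j, alpha_j); the resulting 6x6 Cartan matrix is
[[2, 0, 0, 0, 0, -1], [0, 2, 0, 0, -1, 0], [0, 0, 2, 0, -1, -1], [0, 0, 0, 2, 0, -1], [0, -1, -1, 0, 2, 0], [-1, 0, -1, -1, 0, 2]].
All simple roots have the same length, so the diagram is simply laced. The associated Dynkin diagram is a chain of 4 nodes with a fork of two nodes at one end (D_6), so the type is D_6 (the algebra so(12)).

D_6 (so(12))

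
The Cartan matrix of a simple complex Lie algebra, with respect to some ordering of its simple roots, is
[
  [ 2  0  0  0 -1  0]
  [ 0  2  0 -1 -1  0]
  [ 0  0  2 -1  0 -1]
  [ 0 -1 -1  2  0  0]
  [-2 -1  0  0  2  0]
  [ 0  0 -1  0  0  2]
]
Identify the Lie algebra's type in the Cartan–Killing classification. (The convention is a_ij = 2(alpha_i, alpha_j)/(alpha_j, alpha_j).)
The matrix has rank 6 with 2's on the diagonal. Reading the off-diagonal entries as Dynkin edges (a single edge where a_ij = a_ji = -1; a double or triple edge where a_ij * a_ji = 2 or 3), the diagram is a chain of 6 nodes with a double edge at one end; the terminal node there is the unique short simple root (B_6). One simple-root ordering that puts it in standard form is (alpha_6, alpha_3, alpha_4, alpha_2, alpha_5, alpha_1). So the algebra is type B_6, i.e. so(13).

B6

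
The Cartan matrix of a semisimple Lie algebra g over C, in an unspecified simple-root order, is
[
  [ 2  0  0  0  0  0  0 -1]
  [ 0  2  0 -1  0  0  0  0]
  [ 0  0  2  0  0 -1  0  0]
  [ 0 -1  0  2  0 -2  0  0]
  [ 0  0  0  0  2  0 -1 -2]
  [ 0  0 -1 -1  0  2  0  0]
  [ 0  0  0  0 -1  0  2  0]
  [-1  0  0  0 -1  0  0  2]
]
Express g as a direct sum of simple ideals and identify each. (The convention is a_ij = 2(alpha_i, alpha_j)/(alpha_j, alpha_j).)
F4 + F4

The diagram associated to this matrix has two connected components: the simple roots {alpha_1, alpha_5, alpha_7, alpha_8} form a chain of 4 nodes with a double edge between the middle two (F_4), and {alpha_2, alpha_3, alpha_4, alpha_6} form a chain of 4 nodes with a double edge between the middle two (F_4). A semisimple Lie algebra decomposes uniquely as the direct sum of simple ideals, one per connected component of its Dynkin diagram, so g ≅ F_4 ⊕ F_4 (dimension 52 + 52 = 104).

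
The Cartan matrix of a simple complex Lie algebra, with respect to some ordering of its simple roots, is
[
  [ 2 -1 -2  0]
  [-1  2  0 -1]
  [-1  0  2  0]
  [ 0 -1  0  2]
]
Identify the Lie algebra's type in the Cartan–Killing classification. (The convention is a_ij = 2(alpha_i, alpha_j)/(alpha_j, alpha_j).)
B_4

The matrix has rank 4 with 2's on the diagonal. Reading the off-diagonal entries as Dynkin edges (a single edge where a_ij = a_ji = -1; a double or triple edge where a_ij * a_ji = 2 or 3), the diagram is a chain of 4 nodes with a double edge at one end; the terminal node there is the unique short simple root (B_4). One simple-root ordering that puts it in standard form is (alpha_4, alpha_2, alpha_1, alpha_3). So the algebra is type B_4, i.e. so(9).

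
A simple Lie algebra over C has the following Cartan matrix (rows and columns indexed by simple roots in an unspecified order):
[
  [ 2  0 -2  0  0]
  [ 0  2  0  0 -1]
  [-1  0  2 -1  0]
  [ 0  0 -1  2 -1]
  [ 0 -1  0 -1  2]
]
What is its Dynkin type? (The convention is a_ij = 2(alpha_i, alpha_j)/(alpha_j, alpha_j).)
The matrix has rank 5 with 2's on the diagonal. Reading the off-diagonal entries as Dynkin edges (a single edge where a_ij = a_ji = -1; a double or triple edge where a_ij * a_ji = 2 or 3), the diagram is a chain of 5 nodes with a double edge at one end; the terminal node there is the unique long simple root (C_5). One simple-root ordering that puts it in standard form is (alpha_2, alpha_5, alpha_4, alpha_3, alpha_1). So the algebra is type C_5, i.e. sp(10).

C_5 (sp(10))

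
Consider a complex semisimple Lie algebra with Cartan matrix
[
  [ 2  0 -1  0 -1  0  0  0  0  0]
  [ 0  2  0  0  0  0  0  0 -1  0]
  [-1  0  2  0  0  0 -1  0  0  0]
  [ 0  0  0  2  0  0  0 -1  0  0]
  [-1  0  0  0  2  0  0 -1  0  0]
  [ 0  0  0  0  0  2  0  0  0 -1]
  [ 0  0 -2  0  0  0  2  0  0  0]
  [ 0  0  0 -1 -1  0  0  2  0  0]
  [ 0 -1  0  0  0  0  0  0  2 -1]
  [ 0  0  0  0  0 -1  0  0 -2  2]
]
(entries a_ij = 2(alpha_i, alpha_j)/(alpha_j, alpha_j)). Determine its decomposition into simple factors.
The diagram associated to this matrix has two connected components: the simple roots {alpha_1, alpha_3, alpha_4, alpha_5, alpha_7, alpha_8} form a chain of 6 nodes with a double edge at one end; the terminal node there is the unique long simple root (C_6), and {alpha_2, alpha_6, alpha_9, alpha_10} form a chain of 4 nodes with a double edge between the middle two (F_4). A semisimple Lie algebra decomposes uniquely as the direct sum of simple ideals, one per connected component of its Dynkin diagram, so g ≅ C_6 ⊕ F_4 (dimension 78 + 52 = 130).

C6 ⊕ F4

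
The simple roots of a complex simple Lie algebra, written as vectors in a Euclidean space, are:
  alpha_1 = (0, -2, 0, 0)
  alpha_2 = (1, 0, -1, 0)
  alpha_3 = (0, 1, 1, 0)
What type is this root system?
Compute the Cartan integers a_ij = 2(alpha_i, alpha_j)/(alpha_j, alpha_j); the resulting 3x3 Cartan matrix is
[[2, 0, -2], [0, 2, -1], [-1, -1, 2]].
The roots have two lengths (squared-length ratio 2:1); the short ones are alpha_{2,3}. The associated Dynkin diagram is a chain of 3 nodes with a double edge at one end; the terminal node there is the unique long simple root (C_3), so the type is C_3 (the algebra sp(6)).

C_3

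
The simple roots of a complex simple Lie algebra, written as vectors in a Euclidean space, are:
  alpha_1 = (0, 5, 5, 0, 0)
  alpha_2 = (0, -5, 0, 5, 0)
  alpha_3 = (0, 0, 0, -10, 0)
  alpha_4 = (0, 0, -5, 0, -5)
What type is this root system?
Compute the Cartan integers a_ij = 2(alpha_i, alpha_j)/(alpha_j, alpha_j); the resulting 4x4 Cartan matrix is
[[2, -1, 0, -1], [-1, 2, -1, 0], [0, -2, 2, 0], [-1, 0, 0, 2]].
The roots have two lengths (squared-length ratio 2:1); the short ones are alpha_{1,2,4}. The associated Dynkin diagram is a chain of 4 nodes with a double edge at one end; the terminal node there is the unique long simple root (C_4), so the type is C_4 (the algebra sp(8)).

C_4 (sp(8))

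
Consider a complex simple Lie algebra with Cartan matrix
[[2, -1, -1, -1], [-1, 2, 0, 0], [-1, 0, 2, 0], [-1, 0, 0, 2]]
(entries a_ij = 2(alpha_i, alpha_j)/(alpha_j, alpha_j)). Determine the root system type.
D_4 (so(8))

The matrix has rank 4 with 2's on the diagonal. Reading the off-diagonal entries as Dynkin edges (a single edge where a_ij = a_ji = -1; a double or triple edge where a_ij * a_ji = 2 or 3), the diagram is a chain of 2 nodes with a fork of two nodes at one end (D_4). One simple-root ordering that puts it in standard form is (alpha_2, alpha_1, alpha_4, alpha_3). So the algebra is type D_4, i.e. so(8).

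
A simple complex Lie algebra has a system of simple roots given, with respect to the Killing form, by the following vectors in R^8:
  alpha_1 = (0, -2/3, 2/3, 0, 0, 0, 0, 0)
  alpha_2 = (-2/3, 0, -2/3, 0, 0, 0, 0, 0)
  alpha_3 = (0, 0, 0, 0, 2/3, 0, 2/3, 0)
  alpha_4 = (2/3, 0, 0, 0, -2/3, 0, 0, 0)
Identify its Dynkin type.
A_4 (sl(5))

Compute the Cartan integers a_ij = 2(alpha_i, alpha_j)/(alpha_j, alpha_j); the resulting 4x4 Cartan matrix is
[[2, -1, 0, 0], [-1, 2, 0, -1], [0, 0, 2, -1], [0, -1, -1, 2]].
All simple roots have the same length, so the diagram is simply laced. The associated Dynkin diagram is a chain of 4 nodes with single edges (A_4), so the type is A_4 (the algebra sl(5)).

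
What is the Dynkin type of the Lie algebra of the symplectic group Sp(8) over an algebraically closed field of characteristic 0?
This is sp(8), which has dimension 8(8+1)/2 = 36 and rank 8/2 = 4. In the classification of classical Lie algebras, the symplectic algebra sp(2n) has type C_n; here n = 4, so the Dynkin diagram is a chain of 4 nodes with a double edge at one end; the terminal node there is the unique long simple root (C_4). Hence the type is C_4.

C_4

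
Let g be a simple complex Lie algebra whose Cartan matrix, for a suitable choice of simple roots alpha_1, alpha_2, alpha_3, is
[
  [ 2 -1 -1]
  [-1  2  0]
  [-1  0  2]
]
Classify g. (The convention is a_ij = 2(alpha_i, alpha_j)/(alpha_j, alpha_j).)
The matrix has rank 3 with 2's on the diagonal. Reading the off-diagonal entries as Dynkin edges (a single edge where a_ij = a_ji = -1; a double or triple edge where a_ij * a_ji = 2 or 3), the diagram is a chain of 3 nodes with single edges (A_3). One simple-root ordering that puts it in standard form is (alpha_3, alpha_1, alpha_2). So the algebra is type A_3, i.e. sl(4).

A_3 (sl(4))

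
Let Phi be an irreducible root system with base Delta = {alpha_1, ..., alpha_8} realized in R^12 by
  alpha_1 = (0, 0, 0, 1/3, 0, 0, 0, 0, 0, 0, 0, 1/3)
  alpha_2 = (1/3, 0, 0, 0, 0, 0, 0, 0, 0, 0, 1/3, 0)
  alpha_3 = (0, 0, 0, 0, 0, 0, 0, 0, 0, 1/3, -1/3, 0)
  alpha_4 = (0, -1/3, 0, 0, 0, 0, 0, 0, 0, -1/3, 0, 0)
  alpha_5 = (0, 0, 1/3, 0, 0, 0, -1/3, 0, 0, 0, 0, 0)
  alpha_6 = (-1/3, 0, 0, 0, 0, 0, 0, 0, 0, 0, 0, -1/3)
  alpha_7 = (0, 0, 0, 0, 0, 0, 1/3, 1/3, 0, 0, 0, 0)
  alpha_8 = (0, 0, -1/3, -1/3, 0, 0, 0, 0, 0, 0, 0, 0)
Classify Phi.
Compute the Cartan integers a_ij = 2(alpha_i, alpha_j)/(alpha_j, alpha_j); the resulting 8x8 Cartan matrix is
[[2, 0, 0, 0, 0, -1, 0, -1], [0, 2, -1, 0, 0, -1, 0, 0], [0, -1, 2, -1, 0, 0, 0, 0], [0, 0, -1, 2, 0, 0, 0, 0], [0, 0, 0, 0, 2, 0, -1, -1], [-1, -1, 0, 0, 0, 2, 0, 0], [0, 0, 0, 0, -1, 0, 2, 0], [-1, 0, 0, 0, -1, 0, 0, 2]].
All simple roots have the same length, so the diagram is simply laced. The associated Dynkin diagram is a chain of 8 nodes with single edges (A_8), so the type is A_8 (the algebra sl(9)).

type A_8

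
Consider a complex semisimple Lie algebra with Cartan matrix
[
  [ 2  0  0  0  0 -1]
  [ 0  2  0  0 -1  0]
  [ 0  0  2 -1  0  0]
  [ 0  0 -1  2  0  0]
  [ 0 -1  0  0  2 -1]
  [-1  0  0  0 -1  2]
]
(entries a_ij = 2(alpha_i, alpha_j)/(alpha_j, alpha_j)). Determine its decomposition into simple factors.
A2 + A4

The diagram associated to this matrix has two connected components: the simple roots {alpha_3, alpha_4} form a chain of 2 nodes with single edges (A_2), and {alpha_1, alpha_2, alpha_5, alpha_6} form a chain of 4 nodes with single edges (A_4). A semisimple Lie algebra decomposes uniquely as the direct sum of simple ideals, one per connected component of its Dynkin diagram, so g ≅ A_2 ⊕ A_4 (dimension 8 + 24 = 32).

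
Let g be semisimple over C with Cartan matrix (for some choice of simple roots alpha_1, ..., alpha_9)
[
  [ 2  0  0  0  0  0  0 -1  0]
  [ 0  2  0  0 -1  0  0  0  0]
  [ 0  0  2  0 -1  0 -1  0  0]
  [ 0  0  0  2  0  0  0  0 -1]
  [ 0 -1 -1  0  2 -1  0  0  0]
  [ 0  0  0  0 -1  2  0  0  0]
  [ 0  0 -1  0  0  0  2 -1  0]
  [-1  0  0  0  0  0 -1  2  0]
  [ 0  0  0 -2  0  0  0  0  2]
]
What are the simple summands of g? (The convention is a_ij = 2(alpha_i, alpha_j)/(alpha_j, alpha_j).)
The diagram associated to this matrix has two connected components: the simple roots {alpha_4, alpha_9} form a chain of 2 nodes with a double edge at one end; the terminal node there is the unique short simple root (B_2), and {alpha_1, alpha_2, alpha_3, alpha_5, alpha_6, alpha_7, alpha_8} form a chain of 5 nodes with a fork of two nodes at one end (D_7). A semisimple Lie algebra decomposes uniquely as the direct sum of simple ideals, one per connected component of its Dynkin diagram, so g ≅ B_2 ⊕ D_7 (dimension 10 + 91 = 101).

B2 + D7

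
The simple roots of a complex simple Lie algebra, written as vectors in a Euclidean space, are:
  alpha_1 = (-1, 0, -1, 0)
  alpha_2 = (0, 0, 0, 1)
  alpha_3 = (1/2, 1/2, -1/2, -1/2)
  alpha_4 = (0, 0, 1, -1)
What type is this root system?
Compute the Cartan integers a_ij = 2(alpha_i, alpha_j)/(alpha_j, alpha_j); the resulting 4x4 Cartan matrix is
[[2, 0, 0, -1], [0, 2, -1, -1], [0, -1, 2, 0], [-1, -2, 0, 2]].
The roots have two lengths (squared-length ratio 2:1); the short ones are alpha_{2,3}. The associated Dynkin diagram is a chain of 4 nodes with a double edge between the middle two (F_4), so the type is F_4.

type F_4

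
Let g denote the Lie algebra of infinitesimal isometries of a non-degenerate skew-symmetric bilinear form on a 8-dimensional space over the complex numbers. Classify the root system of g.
This is sp(8), which has dimension 8(8+1)/2 = 36 and rank 8/2 = 4. In the classification of classical Lie algebras, the symplectic algebra sp(2n) has type C_n; here n = 4, so the Dynkin diagram is a chain of 4 nodes with a double edge at one end; the terminal node there is the unique long simple root (C_4). Hence the type is C_4.

type C_4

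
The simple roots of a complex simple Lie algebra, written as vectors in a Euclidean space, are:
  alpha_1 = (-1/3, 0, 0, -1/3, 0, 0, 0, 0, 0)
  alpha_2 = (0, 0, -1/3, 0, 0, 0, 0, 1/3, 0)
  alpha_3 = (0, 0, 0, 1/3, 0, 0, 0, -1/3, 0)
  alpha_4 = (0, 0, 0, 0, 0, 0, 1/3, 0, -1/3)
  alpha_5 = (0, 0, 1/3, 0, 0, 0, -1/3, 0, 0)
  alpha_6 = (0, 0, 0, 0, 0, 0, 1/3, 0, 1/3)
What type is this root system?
Compute the Cartan integers a_ij = 2(alpha_i, alpha_j)/(alpha_j, alpha_j); the resulting 6x6 Cartan matrix is
[[2, 0, -1, 0, 0, 0], [0, 2, -1, 0, -1, 0], [-1, -1, 2, 0, 0, 0], [0, 0, 0, 2, -1, 0], [0, -1, 0, -1, 2, -1], [0, 0, 0, 0, -1, 2]].
All simple roots have the same length, so the diagram is simply laced. The associated Dynkin diagram is a chain of 4 nodes with a fork of two nodes at one end (D_6), so the type is D_6 (the algebra so(12)).

D_6 (so(12))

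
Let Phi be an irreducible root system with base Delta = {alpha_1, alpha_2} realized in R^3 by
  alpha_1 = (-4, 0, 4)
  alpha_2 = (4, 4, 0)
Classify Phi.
Compute the Cartan integers a_ij = 2(alpha_i, alpha_j)/(alpha_j, alpha_j); the resulting 2x2 Cartan matrix is
[[2, -1], [-1, 2]].
All simple roots have the same length, so the diagram is simply laced. The associated Dynkin diagram is a chain of 2 nodes with single edges (A_2), so the type is A_2 (the algebra sl(3)).

A_2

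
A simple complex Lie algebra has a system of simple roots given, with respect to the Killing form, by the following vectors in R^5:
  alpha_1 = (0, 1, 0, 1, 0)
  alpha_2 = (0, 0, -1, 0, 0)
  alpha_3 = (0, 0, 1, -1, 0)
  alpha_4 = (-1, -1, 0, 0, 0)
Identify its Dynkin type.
B_4 (so(9))

Compute the Cartan integers a_ij = 2(alpha_i, alpha_j)/(alpha_j, alpha_j); the resulting 4x4 Cartan matrix is
[[2, 0, -1, -1], [0, 2, -1, 0], [-1, -2, 2, 0], [-1, 0, 0, 2]].
The roots have two lengths (squared-length ratio 2:1); the short ones are alpha_{2}. The associated Dynkin diagram is a chain of 4 nodes with a double edge at one end; the terminal node there is the unique short simple root (B_4), so the type is B_4 (the algebra so(9)).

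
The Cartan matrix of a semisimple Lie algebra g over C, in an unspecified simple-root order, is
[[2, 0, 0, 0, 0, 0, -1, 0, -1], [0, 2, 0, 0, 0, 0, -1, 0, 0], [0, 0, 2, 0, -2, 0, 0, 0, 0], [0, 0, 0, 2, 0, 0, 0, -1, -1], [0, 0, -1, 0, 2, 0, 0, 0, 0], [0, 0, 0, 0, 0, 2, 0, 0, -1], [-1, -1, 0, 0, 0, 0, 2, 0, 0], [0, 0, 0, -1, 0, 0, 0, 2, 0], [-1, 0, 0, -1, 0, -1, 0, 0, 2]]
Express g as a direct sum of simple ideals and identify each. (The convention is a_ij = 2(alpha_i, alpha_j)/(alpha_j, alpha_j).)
B_2 (so(5)) + E_7

The diagram associated to this matrix has two connected components: the simple roots {alpha_3, alpha_5} form a chain of 2 nodes with a double edge at one end; the terminal node there is the unique short simple root (B_2), and {alpha_1, alpha_2, alpha_4, alpha_6, alpha_7, alpha_8, alpha_9} form a chain of 6 nodes with one extra node attached to the third node from one end (E_7). A semisimple Lie algebra decomposes uniquely as the direct sum of simple ideals, one per connected component of its Dynkin diagram, so g ≅ B_2 ⊕ E_7 (dimension 10 + 133 = 143).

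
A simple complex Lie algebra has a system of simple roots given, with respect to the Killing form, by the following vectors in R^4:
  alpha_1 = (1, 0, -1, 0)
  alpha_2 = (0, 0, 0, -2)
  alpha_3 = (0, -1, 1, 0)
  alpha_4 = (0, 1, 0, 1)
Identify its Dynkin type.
type C_4

Compute the Cartan integers a_ij = 2(alpha_i, alpha_j)/(alpha_j, alpha_j); the resulting 4x4 Cartan matrix is
[[2, 0, -1, 0], [0, 2, 0, -2], [-1, 0, 2, -1], [0, -1, -1, 2]].
The roots have two lengths (squared-length ratio 2:1); the short ones are alpha_{1,3,4}. The associated Dynkin diagram is a chain of 4 nodes with a double edge at one end; the terminal node there is the unique long simple root (C_4), so the type is C_4 (the algebra sp(8)).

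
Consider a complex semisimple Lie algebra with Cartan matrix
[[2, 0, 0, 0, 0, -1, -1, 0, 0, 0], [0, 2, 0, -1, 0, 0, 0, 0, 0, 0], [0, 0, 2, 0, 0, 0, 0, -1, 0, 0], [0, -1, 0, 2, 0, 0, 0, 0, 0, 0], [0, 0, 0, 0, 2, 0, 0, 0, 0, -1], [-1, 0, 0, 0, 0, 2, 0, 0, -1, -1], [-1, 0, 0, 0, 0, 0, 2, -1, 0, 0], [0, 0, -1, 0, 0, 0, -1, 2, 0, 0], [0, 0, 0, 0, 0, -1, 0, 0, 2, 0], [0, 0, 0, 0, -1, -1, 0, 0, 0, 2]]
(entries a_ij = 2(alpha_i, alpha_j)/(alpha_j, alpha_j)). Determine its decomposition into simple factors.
The diagram associated to this matrix has two connected components: the simple roots {alpha_2, alpha_4} form a chain of 2 nodes with single edges (A_2), and {alpha_1, alpha_3, alpha_5, alpha_6, alpha_7, alpha_8, alpha_9, alpha_10} form a chain of 7 nodes with one extra node attached to the third node from one end (E_8). A semisimple Lie algebra decomposes uniquely as the direct sum of simple ideals, one per connected component of its Dynkin diagram, so g ≅ A_2 ⊕ E_8 (dimension 8 + 248 = 256).

type A_2 + type E_8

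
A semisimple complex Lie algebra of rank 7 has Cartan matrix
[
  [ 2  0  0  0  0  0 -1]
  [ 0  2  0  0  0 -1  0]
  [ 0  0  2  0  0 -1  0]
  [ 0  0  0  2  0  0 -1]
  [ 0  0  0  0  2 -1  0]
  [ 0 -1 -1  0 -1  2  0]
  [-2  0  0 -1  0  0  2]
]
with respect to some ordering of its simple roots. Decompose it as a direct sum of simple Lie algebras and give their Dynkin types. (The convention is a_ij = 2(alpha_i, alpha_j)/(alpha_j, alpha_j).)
The diagram associated to this matrix has two connected components: the simple roots {alpha_1, alpha_4, alpha_7} form a chain of 3 nodes with a double edge at one end; the terminal node there is the unique short simple root (B_3), and {alpha_2, alpha_3, alpha_5, alpha_6} form a chain of 2 nodes with a fork of two nodes at one end (D_4). A semisimple Lie algebra decomposes uniquely as the direct sum of simple ideals, one per connected component of its Dynkin diagram, so g ≅ B_3 ⊕ D_4 (dimension 21 + 28 = 49).

B_3 ⊕ D_4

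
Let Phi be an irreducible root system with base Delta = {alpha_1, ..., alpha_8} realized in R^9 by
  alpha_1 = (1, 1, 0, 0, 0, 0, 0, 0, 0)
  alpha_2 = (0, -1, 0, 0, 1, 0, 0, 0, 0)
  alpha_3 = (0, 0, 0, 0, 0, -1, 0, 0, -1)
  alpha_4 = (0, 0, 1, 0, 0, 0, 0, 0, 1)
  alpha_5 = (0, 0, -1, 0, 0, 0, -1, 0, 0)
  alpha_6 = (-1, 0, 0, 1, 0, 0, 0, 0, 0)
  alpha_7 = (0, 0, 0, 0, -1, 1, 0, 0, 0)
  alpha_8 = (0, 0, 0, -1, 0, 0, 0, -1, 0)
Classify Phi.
A_8

Compute the Cartan integers a_ij = 2(alpha_i, alpha_j)/(alpha_j, alpha_j); the resulting 8x8 Cartan matrix is
[[2, -1, 0, 0, 0, -1, 0, 0], [-1, 2, 0, 0, 0, 0, -1, 0], [0, 0, 2, -1, 0, 0, -1, 0], [0, 0, -1, 2, -1, 0, 0, 0], [0, 0, 0, -1, 2, 0, 0, 0], [-1, 0, 0, 0, 0, 2, 0, -1], [0, -1, -1, 0, 0, 0, 2, 0], [0, 0, 0, 0, 0, -1, 0, 2]].
All simple roots have the same length, so the diagram is simply laced. The associated Dynkin diagram is a chain of 8 nodes with single edges (A_8), so the type is A_8 (the algebra sl(9)).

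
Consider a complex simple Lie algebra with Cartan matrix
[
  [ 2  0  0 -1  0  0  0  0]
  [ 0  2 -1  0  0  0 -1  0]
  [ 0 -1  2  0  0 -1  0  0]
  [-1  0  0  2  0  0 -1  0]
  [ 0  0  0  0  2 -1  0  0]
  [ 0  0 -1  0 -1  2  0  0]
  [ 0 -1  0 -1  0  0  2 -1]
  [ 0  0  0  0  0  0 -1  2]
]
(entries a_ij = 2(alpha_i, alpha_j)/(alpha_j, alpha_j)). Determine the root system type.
The matrix has rank 8 with 2's on the diagonal. Reading the off-diagonal entries as Dynkin edges (a single edge where a_ij = a_ji = -1; a double or triple edge where a_ij * a_ji = 2 or 3), the diagram is a chain of 7 nodes with one extra node attached to the third node from one end (E_8). One simple-root ordering that puts it in standard form is (alpha_1, alpha_8, alpha_4, alpha_7, alpha_2, alpha_3, alpha_6, alpha_5). So the algebra is type E_8.

E8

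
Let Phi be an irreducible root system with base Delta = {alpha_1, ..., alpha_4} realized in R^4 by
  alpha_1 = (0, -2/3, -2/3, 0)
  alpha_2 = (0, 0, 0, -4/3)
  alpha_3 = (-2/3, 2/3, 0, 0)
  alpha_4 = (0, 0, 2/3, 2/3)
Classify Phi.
Compute the Cartan integers a_ij = 2(alpha_i, alpha_j)/(alpha_j, alpha_j); the resulting 4x4 Cartan matrix is
[[2, 0, -1, -1], [0, 2, 0, -2], [-1, 0, 2, 0], [-1, -1, 0, 2]].
The roots have two lengths (squared-length ratio 2:1); the short ones are alpha_{1,3,4}. The associated Dynkin diagram is a chain of 4 nodes with a double edge at one end; the terminal node there is the unique long simple root (C_4), so the type is C_4 (the algebra sp(8)).

type C_4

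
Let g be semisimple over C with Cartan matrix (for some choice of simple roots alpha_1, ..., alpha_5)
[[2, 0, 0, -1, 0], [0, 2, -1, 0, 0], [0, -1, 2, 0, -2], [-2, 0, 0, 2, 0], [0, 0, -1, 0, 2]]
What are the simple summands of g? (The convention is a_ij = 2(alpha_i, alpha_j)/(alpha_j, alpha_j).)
B_2 (so(5)) ⊕ B_3 (so(7))

The diagram associated to this matrix has two connected components: the simple roots {alpha_1, alpha_4} form a chain of 2 nodes with a double edge at one end; the terminal node there is the unique short simple root (B_2), and {alpha_2, alpha_3, alpha_5} form a chain of 3 nodes with a double edge at one end; the terminal node there is the unique short simple root (B_3). A semisimple Lie algebra decomposes uniquely as the direct sum of simple ideals, one per connected component of its Dynkin diagram, so g ≅ B_2 ⊕ B_3 (dimension 10 + 21 = 31).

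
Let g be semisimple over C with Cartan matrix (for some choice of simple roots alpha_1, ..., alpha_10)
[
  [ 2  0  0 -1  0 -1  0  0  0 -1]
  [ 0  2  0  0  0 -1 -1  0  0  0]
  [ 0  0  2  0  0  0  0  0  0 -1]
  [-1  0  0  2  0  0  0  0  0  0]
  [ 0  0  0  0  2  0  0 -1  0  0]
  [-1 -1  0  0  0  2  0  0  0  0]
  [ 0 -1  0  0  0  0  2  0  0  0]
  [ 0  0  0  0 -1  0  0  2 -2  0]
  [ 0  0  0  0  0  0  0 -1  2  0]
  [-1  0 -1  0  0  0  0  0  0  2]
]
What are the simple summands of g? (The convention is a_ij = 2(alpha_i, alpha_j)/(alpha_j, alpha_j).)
The diagram associated to this matrix has two connected components: the simple roots {alpha_5, alpha_8, alpha_9} form a chain of 3 nodes with a double edge at one end; the terminal node there is the unique short simple root (B_3), and {alpha_1, alpha_2, alpha_3, alpha_4, alpha_6, alpha_7, alpha_10} form a chain of 6 nodes with one extra node attached to the third node from one end (E_7). A semisimple Lie algebra decomposes uniquely as the direct sum of simple ideals, one per connected component of its Dynkin diagram, so g ≅ B_3 ⊕ E_7 (dimension 21 + 133 = 154).

B_3 (so(7)) + E_7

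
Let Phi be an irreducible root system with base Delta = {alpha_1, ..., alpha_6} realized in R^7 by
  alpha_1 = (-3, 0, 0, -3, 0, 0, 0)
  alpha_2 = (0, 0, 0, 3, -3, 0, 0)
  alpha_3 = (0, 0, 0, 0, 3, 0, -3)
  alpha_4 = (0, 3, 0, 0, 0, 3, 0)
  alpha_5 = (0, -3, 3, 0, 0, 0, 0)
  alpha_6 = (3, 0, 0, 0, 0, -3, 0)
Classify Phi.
type A_6

Compute the Cartan integers a_ij = 2(alpha_i, alpha_j)/(alpha_j, alpha_j); the resulting 6x6 Cartan matrix is
[[2, -1, 0, 0, 0, -1], [-1, 2, -1, 0, 0, 0], [0, -1, 2, 0, 0, 0], [0, 0, 0, 2, -1, -1], [0, 0, 0, -1, 2, 0], [-1, 0, 0, -1, 0, 2]].
All simple roots have the same length, so the diagram is simply laced. The associated Dynkin diagram is a chain of 6 nodes with single edges (A_6), so the type is A_6 (the algebra sl(7)).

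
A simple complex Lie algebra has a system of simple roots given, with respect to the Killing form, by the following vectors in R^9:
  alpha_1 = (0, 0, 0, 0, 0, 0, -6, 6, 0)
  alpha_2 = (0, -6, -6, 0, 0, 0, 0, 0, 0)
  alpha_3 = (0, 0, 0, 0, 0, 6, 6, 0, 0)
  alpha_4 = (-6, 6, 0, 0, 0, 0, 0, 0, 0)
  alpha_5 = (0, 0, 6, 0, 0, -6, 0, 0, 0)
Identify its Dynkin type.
A5

Compute the Cartan integers a_ij = 2(alpha_i, alpha_j)/(alpha_j, alpha_j); the resulting 5x5 Cartan matrix is
[[2, 0, -1, 0, 0], [0, 2, 0, -1, -1], [-1, 0, 2, 0, -1], [0, -1, 0, 2, 0], [0, -1, -1, 0, 2]].
All simple roots have the same length, so the diagram is simply laced. The associated Dynkin diagram is a chain of 5 nodes with single edges (A_5), so the type is A_5 (the algebra sl(6)).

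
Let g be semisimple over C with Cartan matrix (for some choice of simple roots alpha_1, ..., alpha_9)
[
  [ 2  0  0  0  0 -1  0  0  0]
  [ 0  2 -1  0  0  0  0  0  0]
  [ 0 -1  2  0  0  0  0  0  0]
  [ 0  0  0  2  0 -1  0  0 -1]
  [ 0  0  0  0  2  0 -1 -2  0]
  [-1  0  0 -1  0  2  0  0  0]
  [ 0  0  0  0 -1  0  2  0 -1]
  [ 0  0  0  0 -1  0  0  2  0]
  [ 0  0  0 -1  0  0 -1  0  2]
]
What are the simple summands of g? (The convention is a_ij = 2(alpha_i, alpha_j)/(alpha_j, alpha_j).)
A2 + B7

The diagram associated to this matrix has two connected components: the simple roots {alpha_2, alpha_3} form a chain of 2 nodes with single edges (A_2), and {alpha_1, alpha_4, alpha_5, alpha_6, alpha_7, alpha_8, alpha_9} form a chain of 7 nodes with a double edge at one end; the terminal node there is the unique short simple root (B_7). A semisimple Lie algebra decomposes uniquely as the direct sum of simple ideals, one per connected component of its Dynkin diagram, so g ≅ A_2 ⊕ B_7 (dimension 8 + 105 = 113).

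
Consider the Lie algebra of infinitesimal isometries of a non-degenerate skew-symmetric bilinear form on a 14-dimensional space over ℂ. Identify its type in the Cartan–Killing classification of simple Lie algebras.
This is sp(14), which has dimension 14(14+1)/2 = 105 and rank 14/2 = 7. In the classification of classical Lie algebras, the symplectic algebra sp(2n) has type C_n; here n = 7, so the Dynkin diagram is a chain of 7 nodes with a double edge at one end; the terminal node there is the unique long simple root (C_7). Hence the type is C_7.

C_7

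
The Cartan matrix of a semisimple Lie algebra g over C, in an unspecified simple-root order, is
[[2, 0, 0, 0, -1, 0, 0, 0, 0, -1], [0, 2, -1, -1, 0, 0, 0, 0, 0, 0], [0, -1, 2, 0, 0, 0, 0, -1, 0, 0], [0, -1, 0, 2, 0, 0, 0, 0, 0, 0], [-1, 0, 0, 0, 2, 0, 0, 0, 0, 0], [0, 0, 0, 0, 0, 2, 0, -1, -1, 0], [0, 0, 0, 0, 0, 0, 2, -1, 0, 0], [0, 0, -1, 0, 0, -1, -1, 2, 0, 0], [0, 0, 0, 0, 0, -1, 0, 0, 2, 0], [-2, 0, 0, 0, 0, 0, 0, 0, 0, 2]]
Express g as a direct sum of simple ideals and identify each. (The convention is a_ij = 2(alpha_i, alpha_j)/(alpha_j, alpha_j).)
The diagram associated to this matrix has two connected components: the simple roots {alpha_1, alpha_5, alpha_10} form a chain of 3 nodes with a double edge at one end; the terminal node there is the unique long simple root (C_3), and {alpha_2, alpha_3, alpha_4, alpha_6, alpha_7, alpha_8, alpha_9} form a chain of 6 nodes with one extra node attached to the third node from one end (E_7). A semisimple Lie algebra decomposes uniquely as the direct sum of simple ideals, one per connected component of its Dynkin diagram, so g ≅ C_3 ⊕ E_7 (dimension 21 + 133 = 154).

C_3 + E_7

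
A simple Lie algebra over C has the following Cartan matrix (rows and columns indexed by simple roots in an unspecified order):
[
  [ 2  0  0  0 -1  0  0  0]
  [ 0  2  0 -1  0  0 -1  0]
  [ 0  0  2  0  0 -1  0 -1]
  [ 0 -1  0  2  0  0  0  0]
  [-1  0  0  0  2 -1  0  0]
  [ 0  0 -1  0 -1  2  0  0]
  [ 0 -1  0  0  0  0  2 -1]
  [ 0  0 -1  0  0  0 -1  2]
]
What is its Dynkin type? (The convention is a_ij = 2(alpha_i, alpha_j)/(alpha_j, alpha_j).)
The matrix has rank 8 with 2's on the diagonal. Reading the off-diagonal entries as Dynkin edges (a single edge where a_ij = a_ji = -1; a double or triple edge where a_ij * a_ji = 2 or 3), the diagram is a chain of 8 nodes with single edges (A_8). One simple-root ordering that puts it in standard form is (alpha_4, alpha_2, alpha_7, alpha_8, alpha_3, alpha_6, alpha_5, alpha_1). So the algebra is type A_8, i.e. sl(9).

A8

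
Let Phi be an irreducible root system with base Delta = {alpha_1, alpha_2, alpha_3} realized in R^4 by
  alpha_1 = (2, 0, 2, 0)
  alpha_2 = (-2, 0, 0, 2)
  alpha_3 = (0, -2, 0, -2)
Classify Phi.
Compute the Cartan integers a_ij = 2(alpha_i, alpha_j)/(alpha_j, alpha_j); the resulting 3x3 Cartan matrix is
[[2, -1, 0], [-1, 2, -1], [0, -1, 2]].
All simple roots have the same length, so the diagram is simply laced. The associated Dynkin diagram is a chain of 3 nodes with single edges (A_3), so the type is A_3 (the algebra sl(4)).

A_3 (sl(4))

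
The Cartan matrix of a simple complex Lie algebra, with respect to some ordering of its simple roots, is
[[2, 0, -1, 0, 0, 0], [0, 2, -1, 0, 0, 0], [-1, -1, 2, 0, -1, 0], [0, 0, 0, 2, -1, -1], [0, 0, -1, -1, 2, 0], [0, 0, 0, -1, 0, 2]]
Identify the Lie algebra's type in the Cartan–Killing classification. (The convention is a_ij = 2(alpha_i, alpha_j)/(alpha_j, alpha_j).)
The matrix has rank 6 with 2's on the diagonal. Reading the off-diagonal entries as Dynkin edges (a single edge where a_ij = a_ji = -1; a double or triple edge where a_ij * a_ji = 2 or 3), the diagram is a chain of 4 nodes with a fork of two nodes at one end (D_6). One simple-root ordering that puts it in standard form is (alpha_6, alpha_4, alpha_5, alpha_3, alpha_1, alpha_2). So the algebra is type D_6, i.e. so(12).

D6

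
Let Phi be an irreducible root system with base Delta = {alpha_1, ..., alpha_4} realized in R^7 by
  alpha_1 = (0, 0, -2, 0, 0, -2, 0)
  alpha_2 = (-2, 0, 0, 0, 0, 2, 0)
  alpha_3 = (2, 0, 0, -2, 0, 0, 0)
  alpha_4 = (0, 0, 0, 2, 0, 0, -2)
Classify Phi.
A_4

Compute the Cartan integers a_ij = 2(alpha_i, alpha_j)/(alpha_j, alpha_j); the resulting 4x4 Cartan matrix is
[[2, -1, 0, 0], [-1, 2, -1, 0], [0, -1, 2, -1], [0, 0, -1, 2]].
All simple roots have the same length, so the diagram is simply laced. The associated Dynkin diagram is a chain of 4 nodes with single edges (A_4), so the type is A_4 (the algebra sl(5)).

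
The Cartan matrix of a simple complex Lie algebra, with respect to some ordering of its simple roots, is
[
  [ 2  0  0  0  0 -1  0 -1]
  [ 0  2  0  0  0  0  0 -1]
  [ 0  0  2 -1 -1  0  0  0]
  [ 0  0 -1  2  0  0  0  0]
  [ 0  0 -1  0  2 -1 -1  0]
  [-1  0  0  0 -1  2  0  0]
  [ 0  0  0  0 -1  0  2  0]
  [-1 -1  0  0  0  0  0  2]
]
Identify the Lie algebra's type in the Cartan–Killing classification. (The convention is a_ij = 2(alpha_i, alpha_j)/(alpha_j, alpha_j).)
E_8

The matrix has rank 8 with 2's on the diagonal. Reading the off-diagonal entries as Dynkin edges (a single edge where a_ij = a_ji = -1; a double or triple edge where a_ij * a_ji = 2 or 3), the diagram is a chain of 7 nodes with one extra node attached to the third node from one end (E_8). One simple-root ordering that puts it in standard form is (alpha_4, alpha_7, alpha_3, alpha_5, alpha_6, alpha_1, alpha_8, alpha_2). So the algebra is type E_8.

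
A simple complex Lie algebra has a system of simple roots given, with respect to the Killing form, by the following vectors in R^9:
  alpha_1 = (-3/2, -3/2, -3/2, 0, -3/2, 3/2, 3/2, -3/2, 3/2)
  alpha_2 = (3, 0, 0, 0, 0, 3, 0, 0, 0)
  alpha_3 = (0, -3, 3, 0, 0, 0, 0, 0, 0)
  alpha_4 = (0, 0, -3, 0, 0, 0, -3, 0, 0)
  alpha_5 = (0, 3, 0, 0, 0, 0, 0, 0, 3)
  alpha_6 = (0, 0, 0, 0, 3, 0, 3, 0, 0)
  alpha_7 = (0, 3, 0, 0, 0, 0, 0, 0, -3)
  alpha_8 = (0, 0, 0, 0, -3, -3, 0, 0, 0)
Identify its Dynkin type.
Compute the Cartan integers a_ij = 2(alpha_i, alpha_j)/(alpha_j, alpha_j); the resulting 8x8 Cartan matrix is
[[2, 0, 0, 0, 0, 0, -1, 0], [0, 2, 0, 0, 0, 0, 0, -1], [0, 0, 2, -1, -1, 0, -1, 0], [0, 0, -1, 2, 0, -1, 0, 0], [0, 0, -1, 0, 2, 0, 0, 0], [0, 0, 0, -1, 0, 2, 0, -1], [-1, 0, -1, 0, 0, 0, 2, 0], [0, -1, 0, 0, 0, -1, 0, 2]].
All simple roots have the same length, so the diagram is simply laced. The associated Dynkin diagram is a chain of 7 nodes with one extra node attached to the third node from one end (E_8), so the type is E_8.

E_8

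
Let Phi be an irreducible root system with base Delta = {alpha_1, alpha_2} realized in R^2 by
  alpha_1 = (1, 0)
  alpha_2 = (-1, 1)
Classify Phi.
Compute the Cartan integers a_ij = 2(alpha_i, alpha_j)/(alpha_j, alpha_j); the resulting 2x2 Cartan matrix is
[[2, -1], [-2, 2]].
The roots have two lengths (squared-length ratio 2:1); the short ones are alpha_{1}. The associated Dynkin diagram is a chain of 2 nodes with a double edge at one end; the terminal node there is the unique short simple root (B_2), so the type is B_2 (the algebra so(5)).

B_2 (so(5))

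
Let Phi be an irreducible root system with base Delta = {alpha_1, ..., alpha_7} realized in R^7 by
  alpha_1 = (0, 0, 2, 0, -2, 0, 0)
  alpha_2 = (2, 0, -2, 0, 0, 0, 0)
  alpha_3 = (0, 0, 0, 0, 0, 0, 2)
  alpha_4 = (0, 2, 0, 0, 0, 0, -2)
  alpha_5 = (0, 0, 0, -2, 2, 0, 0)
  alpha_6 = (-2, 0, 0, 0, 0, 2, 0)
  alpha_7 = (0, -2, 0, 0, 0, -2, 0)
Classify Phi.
Compute the Cartan integers a_ij = 2(alpha_i, alpha_j)/(alpha_j, alpha_j); the resulting 7x7 Cartan matrix is
[[2, -1, 0, 0, -1, 0, 0], [-1, 2, 0, 0, 0, -1, 0], [0, 0, 2, -1, 0, 0, 0], [0, 0, -2, 2, 0, 0, -1], [-1, 0, 0, 0, 2, 0, 0], [0, -1, 0, 0, 0, 2, -1], [0, 0, 0, -1, 0, -1, 2]].
The roots have two lengths (squared-length ratio 2:1); the short ones are alpha_{3}. The associated Dynkin diagram is a chain of 7 nodes with a double edge at one end; the terminal node there is the unique short simple root (B_7), so the type is B_7 (the algebra so(15)).

B7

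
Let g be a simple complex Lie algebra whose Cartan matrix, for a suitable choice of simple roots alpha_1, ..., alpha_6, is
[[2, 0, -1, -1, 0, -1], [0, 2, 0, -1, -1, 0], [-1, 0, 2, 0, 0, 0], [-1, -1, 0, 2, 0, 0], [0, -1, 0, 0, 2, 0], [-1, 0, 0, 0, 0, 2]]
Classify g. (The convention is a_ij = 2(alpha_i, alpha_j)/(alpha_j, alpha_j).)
The matrix has rank 6 with 2's on the diagonal. Reading the off-diagonal entries as Dynkin edges (a single edge where a_ij = a_ji = -1; a double or triple edge where a_ij * a_ji = 2 or 3), the diagram is a chain of 4 nodes with a fork of two nodes at one end (D_6). One simple-root ordering that puts it in standard form is (alpha_5, alpha_2, alpha_4, alpha_1, alpha_6, alpha_3). So the algebra is type D_6, i.e. so(12).

D_6 (so(12))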